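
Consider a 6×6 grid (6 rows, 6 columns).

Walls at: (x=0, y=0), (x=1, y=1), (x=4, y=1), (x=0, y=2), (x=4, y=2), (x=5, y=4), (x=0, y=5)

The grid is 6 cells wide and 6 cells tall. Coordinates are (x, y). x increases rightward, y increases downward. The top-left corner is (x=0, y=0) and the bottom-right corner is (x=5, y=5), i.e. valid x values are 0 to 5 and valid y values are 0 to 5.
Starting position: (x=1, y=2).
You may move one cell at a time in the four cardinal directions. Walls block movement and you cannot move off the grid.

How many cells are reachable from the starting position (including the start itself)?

BFS flood-fill from (x=1, y=2):
  Distance 0: (x=1, y=2)
  Distance 1: (x=2, y=2), (x=1, y=3)
  Distance 2: (x=2, y=1), (x=3, y=2), (x=0, y=3), (x=2, y=3), (x=1, y=4)
  Distance 3: (x=2, y=0), (x=3, y=1), (x=3, y=3), (x=0, y=4), (x=2, y=4), (x=1, y=5)
  Distance 4: (x=1, y=0), (x=3, y=0), (x=4, y=3), (x=3, y=4), (x=2, y=5)
  Distance 5: (x=4, y=0), (x=5, y=3), (x=4, y=4), (x=3, y=5)
  Distance 6: (x=5, y=0), (x=5, y=2), (x=4, y=5)
  Distance 7: (x=5, y=1), (x=5, y=5)
Total reachable: 28 (grid has 29 open cells total)

Answer: Reachable cells: 28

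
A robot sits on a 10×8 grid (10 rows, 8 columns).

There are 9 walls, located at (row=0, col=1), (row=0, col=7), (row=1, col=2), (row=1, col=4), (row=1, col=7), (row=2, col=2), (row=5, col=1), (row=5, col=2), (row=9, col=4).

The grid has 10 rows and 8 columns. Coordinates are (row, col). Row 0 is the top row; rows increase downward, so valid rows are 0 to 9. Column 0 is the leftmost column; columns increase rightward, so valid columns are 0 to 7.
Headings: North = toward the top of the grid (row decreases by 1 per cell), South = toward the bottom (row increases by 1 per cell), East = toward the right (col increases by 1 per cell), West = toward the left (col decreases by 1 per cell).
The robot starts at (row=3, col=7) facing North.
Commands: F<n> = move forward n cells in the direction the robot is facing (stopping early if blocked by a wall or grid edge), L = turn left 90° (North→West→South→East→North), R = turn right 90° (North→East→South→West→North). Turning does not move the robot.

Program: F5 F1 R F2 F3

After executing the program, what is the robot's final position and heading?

Answer: Final position: (row=2, col=7), facing East

Derivation:
Start: (row=3, col=7), facing North
  F5: move forward 1/5 (blocked), now at (row=2, col=7)
  F1: move forward 0/1 (blocked), now at (row=2, col=7)
  R: turn right, now facing East
  F2: move forward 0/2 (blocked), now at (row=2, col=7)
  F3: move forward 0/3 (blocked), now at (row=2, col=7)
Final: (row=2, col=7), facing East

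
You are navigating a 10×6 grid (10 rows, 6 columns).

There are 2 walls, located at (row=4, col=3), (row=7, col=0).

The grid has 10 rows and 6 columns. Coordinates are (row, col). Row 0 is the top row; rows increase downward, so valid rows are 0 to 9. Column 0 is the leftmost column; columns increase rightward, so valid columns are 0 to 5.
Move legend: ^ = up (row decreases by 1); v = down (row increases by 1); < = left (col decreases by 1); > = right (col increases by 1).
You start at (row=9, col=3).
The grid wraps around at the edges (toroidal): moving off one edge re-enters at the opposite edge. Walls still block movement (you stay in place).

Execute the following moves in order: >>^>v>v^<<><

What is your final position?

Start: (row=9, col=3)
  > (right): (row=9, col=3) -> (row=9, col=4)
  > (right): (row=9, col=4) -> (row=9, col=5)
  ^ (up): (row=9, col=5) -> (row=8, col=5)
  > (right): (row=8, col=5) -> (row=8, col=0)
  v (down): (row=8, col=0) -> (row=9, col=0)
  > (right): (row=9, col=0) -> (row=9, col=1)
  v (down): (row=9, col=1) -> (row=0, col=1)
  ^ (up): (row=0, col=1) -> (row=9, col=1)
  < (left): (row=9, col=1) -> (row=9, col=0)
  < (left): (row=9, col=0) -> (row=9, col=5)
  > (right): (row=9, col=5) -> (row=9, col=0)
  < (left): (row=9, col=0) -> (row=9, col=5)
Final: (row=9, col=5)

Answer: Final position: (row=9, col=5)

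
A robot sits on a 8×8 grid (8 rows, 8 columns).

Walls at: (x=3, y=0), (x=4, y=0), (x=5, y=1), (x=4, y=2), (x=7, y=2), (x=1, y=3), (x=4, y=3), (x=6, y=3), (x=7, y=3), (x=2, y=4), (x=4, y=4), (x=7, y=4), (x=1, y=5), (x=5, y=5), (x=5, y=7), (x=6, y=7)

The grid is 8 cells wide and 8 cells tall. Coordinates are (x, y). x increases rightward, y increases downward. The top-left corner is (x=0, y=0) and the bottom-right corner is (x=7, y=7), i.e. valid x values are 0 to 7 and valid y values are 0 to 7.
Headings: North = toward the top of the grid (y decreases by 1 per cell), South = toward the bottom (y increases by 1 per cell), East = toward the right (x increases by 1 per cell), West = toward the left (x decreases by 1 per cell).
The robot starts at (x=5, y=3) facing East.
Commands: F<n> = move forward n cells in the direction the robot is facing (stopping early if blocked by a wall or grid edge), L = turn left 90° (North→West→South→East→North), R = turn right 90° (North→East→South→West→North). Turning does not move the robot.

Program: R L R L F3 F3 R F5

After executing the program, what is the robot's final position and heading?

Answer: Final position: (x=5, y=4), facing South

Derivation:
Start: (x=5, y=3), facing East
  R: turn right, now facing South
  L: turn left, now facing East
  R: turn right, now facing South
  L: turn left, now facing East
  F3: move forward 0/3 (blocked), now at (x=5, y=3)
  F3: move forward 0/3 (blocked), now at (x=5, y=3)
  R: turn right, now facing South
  F5: move forward 1/5 (blocked), now at (x=5, y=4)
Final: (x=5, y=4), facing South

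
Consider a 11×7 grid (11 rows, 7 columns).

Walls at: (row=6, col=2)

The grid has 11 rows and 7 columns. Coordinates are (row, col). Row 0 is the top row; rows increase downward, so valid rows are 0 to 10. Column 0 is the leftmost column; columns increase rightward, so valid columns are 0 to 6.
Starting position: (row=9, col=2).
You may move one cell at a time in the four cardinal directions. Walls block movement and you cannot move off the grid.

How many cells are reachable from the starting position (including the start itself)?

BFS flood-fill from (row=9, col=2):
  Distance 0: (row=9, col=2)
  Distance 1: (row=8, col=2), (row=9, col=1), (row=9, col=3), (row=10, col=2)
  Distance 2: (row=7, col=2), (row=8, col=1), (row=8, col=3), (row=9, col=0), (row=9, col=4), (row=10, col=1), (row=10, col=3)
  Distance 3: (row=7, col=1), (row=7, col=3), (row=8, col=0), (row=8, col=4), (row=9, col=5), (row=10, col=0), (row=10, col=4)
  Distance 4: (row=6, col=1), (row=6, col=3), (row=7, col=0), (row=7, col=4), (row=8, col=5), (row=9, col=6), (row=10, col=5)
  Distance 5: (row=5, col=1), (row=5, col=3), (row=6, col=0), (row=6, col=4), (row=7, col=5), (row=8, col=6), (row=10, col=6)
  Distance 6: (row=4, col=1), (row=4, col=3), (row=5, col=0), (row=5, col=2), (row=5, col=4), (row=6, col=5), (row=7, col=6)
  Distance 7: (row=3, col=1), (row=3, col=3), (row=4, col=0), (row=4, col=2), (row=4, col=4), (row=5, col=5), (row=6, col=6)
  Distance 8: (row=2, col=1), (row=2, col=3), (row=3, col=0), (row=3, col=2), (row=3, col=4), (row=4, col=5), (row=5, col=6)
  Distance 9: (row=1, col=1), (row=1, col=3), (row=2, col=0), (row=2, col=2), (row=2, col=4), (row=3, col=5), (row=4, col=6)
  Distance 10: (row=0, col=1), (row=0, col=3), (row=1, col=0), (row=1, col=2), (row=1, col=4), (row=2, col=5), (row=3, col=6)
  Distance 11: (row=0, col=0), (row=0, col=2), (row=0, col=4), (row=1, col=5), (row=2, col=6)
  Distance 12: (row=0, col=5), (row=1, col=6)
  Distance 13: (row=0, col=6)
Total reachable: 76 (grid has 76 open cells total)

Answer: Reachable cells: 76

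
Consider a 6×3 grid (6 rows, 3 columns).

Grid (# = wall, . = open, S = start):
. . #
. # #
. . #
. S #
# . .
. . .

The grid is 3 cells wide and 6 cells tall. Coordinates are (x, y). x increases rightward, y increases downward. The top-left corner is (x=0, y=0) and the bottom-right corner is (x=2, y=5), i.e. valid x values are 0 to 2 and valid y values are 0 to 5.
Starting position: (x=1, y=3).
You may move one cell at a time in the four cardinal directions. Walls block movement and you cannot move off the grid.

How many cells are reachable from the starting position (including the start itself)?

Answer: Reachable cells: 12

Derivation:
BFS flood-fill from (x=1, y=3):
  Distance 0: (x=1, y=3)
  Distance 1: (x=1, y=2), (x=0, y=3), (x=1, y=4)
  Distance 2: (x=0, y=2), (x=2, y=4), (x=1, y=5)
  Distance 3: (x=0, y=1), (x=0, y=5), (x=2, y=5)
  Distance 4: (x=0, y=0)
  Distance 5: (x=1, y=0)
Total reachable: 12 (grid has 12 open cells total)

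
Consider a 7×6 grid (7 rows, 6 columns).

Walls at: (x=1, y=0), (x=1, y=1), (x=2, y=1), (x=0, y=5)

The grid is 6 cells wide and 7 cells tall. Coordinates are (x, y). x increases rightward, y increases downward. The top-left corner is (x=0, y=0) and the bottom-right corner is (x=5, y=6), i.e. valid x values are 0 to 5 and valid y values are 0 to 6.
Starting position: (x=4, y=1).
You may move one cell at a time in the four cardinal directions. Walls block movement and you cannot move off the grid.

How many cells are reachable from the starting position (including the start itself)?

Answer: Reachable cells: 38

Derivation:
BFS flood-fill from (x=4, y=1):
  Distance 0: (x=4, y=1)
  Distance 1: (x=4, y=0), (x=3, y=1), (x=5, y=1), (x=4, y=2)
  Distance 2: (x=3, y=0), (x=5, y=0), (x=3, y=2), (x=5, y=2), (x=4, y=3)
  Distance 3: (x=2, y=0), (x=2, y=2), (x=3, y=3), (x=5, y=3), (x=4, y=4)
  Distance 4: (x=1, y=2), (x=2, y=3), (x=3, y=4), (x=5, y=4), (x=4, y=5)
  Distance 5: (x=0, y=2), (x=1, y=3), (x=2, y=4), (x=3, y=5), (x=5, y=5), (x=4, y=6)
  Distance 6: (x=0, y=1), (x=0, y=3), (x=1, y=4), (x=2, y=5), (x=3, y=6), (x=5, y=6)
  Distance 7: (x=0, y=0), (x=0, y=4), (x=1, y=5), (x=2, y=6)
  Distance 8: (x=1, y=6)
  Distance 9: (x=0, y=6)
Total reachable: 38 (grid has 38 open cells total)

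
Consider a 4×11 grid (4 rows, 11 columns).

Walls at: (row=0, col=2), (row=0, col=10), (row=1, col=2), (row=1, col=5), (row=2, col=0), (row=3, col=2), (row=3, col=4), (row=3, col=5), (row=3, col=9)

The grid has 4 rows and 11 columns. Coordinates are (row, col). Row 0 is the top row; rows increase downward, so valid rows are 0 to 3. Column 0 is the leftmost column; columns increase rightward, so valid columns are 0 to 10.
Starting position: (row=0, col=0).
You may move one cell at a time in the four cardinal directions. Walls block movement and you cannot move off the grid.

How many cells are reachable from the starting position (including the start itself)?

BFS flood-fill from (row=0, col=0):
  Distance 0: (row=0, col=0)
  Distance 1: (row=0, col=1), (row=1, col=0)
  Distance 2: (row=1, col=1)
  Distance 3: (row=2, col=1)
  Distance 4: (row=2, col=2), (row=3, col=1)
  Distance 5: (row=2, col=3), (row=3, col=0)
  Distance 6: (row=1, col=3), (row=2, col=4), (row=3, col=3)
  Distance 7: (row=0, col=3), (row=1, col=4), (row=2, col=5)
  Distance 8: (row=0, col=4), (row=2, col=6)
  Distance 9: (row=0, col=5), (row=1, col=6), (row=2, col=7), (row=3, col=6)
  Distance 10: (row=0, col=6), (row=1, col=7), (row=2, col=8), (row=3, col=7)
  Distance 11: (row=0, col=7), (row=1, col=8), (row=2, col=9), (row=3, col=8)
  Distance 12: (row=0, col=8), (row=1, col=9), (row=2, col=10)
  Distance 13: (row=0, col=9), (row=1, col=10), (row=3, col=10)
Total reachable: 35 (grid has 35 open cells total)

Answer: Reachable cells: 35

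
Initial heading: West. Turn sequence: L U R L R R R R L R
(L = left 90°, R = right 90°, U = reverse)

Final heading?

Start: West
  L (left (90° counter-clockwise)) -> South
  U (U-turn (180°)) -> North
  R (right (90° clockwise)) -> East
  L (left (90° counter-clockwise)) -> North
  R (right (90° clockwise)) -> East
  R (right (90° clockwise)) -> South
  R (right (90° clockwise)) -> West
  R (right (90° clockwise)) -> North
  L (left (90° counter-clockwise)) -> West
  R (right (90° clockwise)) -> North
Final: North

Answer: Final heading: North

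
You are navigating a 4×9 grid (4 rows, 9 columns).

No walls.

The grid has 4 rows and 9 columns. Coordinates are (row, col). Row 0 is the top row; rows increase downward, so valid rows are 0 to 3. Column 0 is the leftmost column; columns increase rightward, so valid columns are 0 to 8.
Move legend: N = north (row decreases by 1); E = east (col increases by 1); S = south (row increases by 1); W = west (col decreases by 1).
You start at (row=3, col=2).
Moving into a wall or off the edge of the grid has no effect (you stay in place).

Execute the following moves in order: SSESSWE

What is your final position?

Start: (row=3, col=2)
  S (south): blocked, stay at (row=3, col=2)
  S (south): blocked, stay at (row=3, col=2)
  E (east): (row=3, col=2) -> (row=3, col=3)
  S (south): blocked, stay at (row=3, col=3)
  S (south): blocked, stay at (row=3, col=3)
  W (west): (row=3, col=3) -> (row=3, col=2)
  E (east): (row=3, col=2) -> (row=3, col=3)
Final: (row=3, col=3)

Answer: Final position: (row=3, col=3)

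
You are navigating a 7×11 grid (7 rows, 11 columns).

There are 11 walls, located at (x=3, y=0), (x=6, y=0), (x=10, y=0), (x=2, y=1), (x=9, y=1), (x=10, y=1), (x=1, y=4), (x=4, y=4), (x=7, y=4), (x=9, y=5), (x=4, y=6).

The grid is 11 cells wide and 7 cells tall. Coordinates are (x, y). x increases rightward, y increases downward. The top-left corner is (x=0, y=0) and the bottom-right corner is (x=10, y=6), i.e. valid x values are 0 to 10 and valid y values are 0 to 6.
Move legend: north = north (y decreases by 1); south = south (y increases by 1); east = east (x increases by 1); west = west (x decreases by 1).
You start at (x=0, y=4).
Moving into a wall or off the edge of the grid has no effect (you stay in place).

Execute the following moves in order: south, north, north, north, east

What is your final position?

Answer: Final position: (x=1, y=2)

Derivation:
Start: (x=0, y=4)
  south (south): (x=0, y=4) -> (x=0, y=5)
  north (north): (x=0, y=5) -> (x=0, y=4)
  north (north): (x=0, y=4) -> (x=0, y=3)
  north (north): (x=0, y=3) -> (x=0, y=2)
  east (east): (x=0, y=2) -> (x=1, y=2)
Final: (x=1, y=2)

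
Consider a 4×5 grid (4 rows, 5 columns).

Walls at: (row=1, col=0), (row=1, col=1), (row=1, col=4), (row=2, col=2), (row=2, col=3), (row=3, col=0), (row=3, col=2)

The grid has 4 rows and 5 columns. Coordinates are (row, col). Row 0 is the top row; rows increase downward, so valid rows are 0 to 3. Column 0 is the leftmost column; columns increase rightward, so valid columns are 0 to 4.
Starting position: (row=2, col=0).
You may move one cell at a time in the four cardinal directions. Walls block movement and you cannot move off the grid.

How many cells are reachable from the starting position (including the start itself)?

Answer: Reachable cells: 3

Derivation:
BFS flood-fill from (row=2, col=0):
  Distance 0: (row=2, col=0)
  Distance 1: (row=2, col=1)
  Distance 2: (row=3, col=1)
Total reachable: 3 (grid has 13 open cells total)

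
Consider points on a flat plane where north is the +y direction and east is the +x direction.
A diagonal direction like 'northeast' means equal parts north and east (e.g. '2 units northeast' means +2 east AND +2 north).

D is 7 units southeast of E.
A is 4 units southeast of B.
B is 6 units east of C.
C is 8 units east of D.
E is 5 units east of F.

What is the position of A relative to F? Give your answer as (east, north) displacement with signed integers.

Answer: A is at (east=30, north=-11) relative to F.

Derivation:
Place F at the origin (east=0, north=0).
  E is 5 units east of F: delta (east=+5, north=+0); E at (east=5, north=0).
  D is 7 units southeast of E: delta (east=+7, north=-7); D at (east=12, north=-7).
  C is 8 units east of D: delta (east=+8, north=+0); C at (east=20, north=-7).
  B is 6 units east of C: delta (east=+6, north=+0); B at (east=26, north=-7).
  A is 4 units southeast of B: delta (east=+4, north=-4); A at (east=30, north=-11).
Therefore A relative to F: (east=30, north=-11).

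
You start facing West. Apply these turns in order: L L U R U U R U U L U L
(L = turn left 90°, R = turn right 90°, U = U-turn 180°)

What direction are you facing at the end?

Answer: Final heading: East

Derivation:
Start: West
  L (left (90° counter-clockwise)) -> South
  L (left (90° counter-clockwise)) -> East
  U (U-turn (180°)) -> West
  R (right (90° clockwise)) -> North
  U (U-turn (180°)) -> South
  U (U-turn (180°)) -> North
  R (right (90° clockwise)) -> East
  U (U-turn (180°)) -> West
  U (U-turn (180°)) -> East
  L (left (90° counter-clockwise)) -> North
  U (U-turn (180°)) -> South
  L (left (90° counter-clockwise)) -> East
Final: East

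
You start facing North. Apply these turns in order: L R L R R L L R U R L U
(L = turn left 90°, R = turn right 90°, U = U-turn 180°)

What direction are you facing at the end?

Answer: Final heading: North

Derivation:
Start: North
  L (left (90° counter-clockwise)) -> West
  R (right (90° clockwise)) -> North
  L (left (90° counter-clockwise)) -> West
  R (right (90° clockwise)) -> North
  R (right (90° clockwise)) -> East
  L (left (90° counter-clockwise)) -> North
  L (left (90° counter-clockwise)) -> West
  R (right (90° clockwise)) -> North
  U (U-turn (180°)) -> South
  R (right (90° clockwise)) -> West
  L (left (90° counter-clockwise)) -> South
  U (U-turn (180°)) -> North
Final: North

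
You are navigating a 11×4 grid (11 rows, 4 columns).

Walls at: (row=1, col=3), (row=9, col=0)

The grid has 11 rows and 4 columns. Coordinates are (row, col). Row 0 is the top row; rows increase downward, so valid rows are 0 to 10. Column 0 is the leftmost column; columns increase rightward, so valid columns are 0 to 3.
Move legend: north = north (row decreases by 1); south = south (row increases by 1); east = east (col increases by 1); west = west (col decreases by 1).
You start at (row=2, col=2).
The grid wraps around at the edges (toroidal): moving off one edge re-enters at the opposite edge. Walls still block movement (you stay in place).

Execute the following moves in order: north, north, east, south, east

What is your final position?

Answer: Final position: (row=0, col=0)

Derivation:
Start: (row=2, col=2)
  north (north): (row=2, col=2) -> (row=1, col=2)
  north (north): (row=1, col=2) -> (row=0, col=2)
  east (east): (row=0, col=2) -> (row=0, col=3)
  south (south): blocked, stay at (row=0, col=3)
  east (east): (row=0, col=3) -> (row=0, col=0)
Final: (row=0, col=0)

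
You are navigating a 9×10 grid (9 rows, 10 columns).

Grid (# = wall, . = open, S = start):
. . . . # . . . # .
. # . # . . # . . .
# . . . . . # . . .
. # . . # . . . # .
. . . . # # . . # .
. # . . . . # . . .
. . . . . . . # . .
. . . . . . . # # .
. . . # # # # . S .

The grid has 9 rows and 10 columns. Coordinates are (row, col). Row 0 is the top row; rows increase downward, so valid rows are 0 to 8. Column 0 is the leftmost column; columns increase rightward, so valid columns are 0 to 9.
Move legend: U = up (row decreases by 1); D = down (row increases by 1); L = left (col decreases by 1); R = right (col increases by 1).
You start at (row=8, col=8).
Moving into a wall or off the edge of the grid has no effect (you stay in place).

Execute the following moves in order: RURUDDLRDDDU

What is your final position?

Answer: Final position: (row=7, col=9)

Derivation:
Start: (row=8, col=8)
  R (right): (row=8, col=8) -> (row=8, col=9)
  U (up): (row=8, col=9) -> (row=7, col=9)
  R (right): blocked, stay at (row=7, col=9)
  U (up): (row=7, col=9) -> (row=6, col=9)
  D (down): (row=6, col=9) -> (row=7, col=9)
  D (down): (row=7, col=9) -> (row=8, col=9)
  L (left): (row=8, col=9) -> (row=8, col=8)
  R (right): (row=8, col=8) -> (row=8, col=9)
  [×3]D (down): blocked, stay at (row=8, col=9)
  U (up): (row=8, col=9) -> (row=7, col=9)
Final: (row=7, col=9)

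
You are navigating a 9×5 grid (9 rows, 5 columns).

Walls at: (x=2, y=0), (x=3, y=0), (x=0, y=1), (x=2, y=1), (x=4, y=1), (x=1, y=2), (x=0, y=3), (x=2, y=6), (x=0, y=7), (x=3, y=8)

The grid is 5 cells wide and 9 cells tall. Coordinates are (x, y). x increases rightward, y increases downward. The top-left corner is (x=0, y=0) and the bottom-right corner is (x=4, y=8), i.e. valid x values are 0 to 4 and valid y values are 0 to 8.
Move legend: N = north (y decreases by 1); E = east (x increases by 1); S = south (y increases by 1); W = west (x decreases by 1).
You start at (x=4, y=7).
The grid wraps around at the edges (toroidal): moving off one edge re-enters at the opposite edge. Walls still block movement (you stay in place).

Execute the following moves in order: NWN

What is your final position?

Answer: Final position: (x=3, y=5)

Derivation:
Start: (x=4, y=7)
  N (north): (x=4, y=7) -> (x=4, y=6)
  W (west): (x=4, y=6) -> (x=3, y=6)
  N (north): (x=3, y=6) -> (x=3, y=5)
Final: (x=3, y=5)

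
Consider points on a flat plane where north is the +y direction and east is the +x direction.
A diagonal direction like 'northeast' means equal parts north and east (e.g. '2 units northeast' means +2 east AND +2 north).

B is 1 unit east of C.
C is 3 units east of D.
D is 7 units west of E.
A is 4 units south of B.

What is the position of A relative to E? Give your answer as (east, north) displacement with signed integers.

Answer: A is at (east=-3, north=-4) relative to E.

Derivation:
Place E at the origin (east=0, north=0).
  D is 7 units west of E: delta (east=-7, north=+0); D at (east=-7, north=0).
  C is 3 units east of D: delta (east=+3, north=+0); C at (east=-4, north=0).
  B is 1 unit east of C: delta (east=+1, north=+0); B at (east=-3, north=0).
  A is 4 units south of B: delta (east=+0, north=-4); A at (east=-3, north=-4).
Therefore A relative to E: (east=-3, north=-4).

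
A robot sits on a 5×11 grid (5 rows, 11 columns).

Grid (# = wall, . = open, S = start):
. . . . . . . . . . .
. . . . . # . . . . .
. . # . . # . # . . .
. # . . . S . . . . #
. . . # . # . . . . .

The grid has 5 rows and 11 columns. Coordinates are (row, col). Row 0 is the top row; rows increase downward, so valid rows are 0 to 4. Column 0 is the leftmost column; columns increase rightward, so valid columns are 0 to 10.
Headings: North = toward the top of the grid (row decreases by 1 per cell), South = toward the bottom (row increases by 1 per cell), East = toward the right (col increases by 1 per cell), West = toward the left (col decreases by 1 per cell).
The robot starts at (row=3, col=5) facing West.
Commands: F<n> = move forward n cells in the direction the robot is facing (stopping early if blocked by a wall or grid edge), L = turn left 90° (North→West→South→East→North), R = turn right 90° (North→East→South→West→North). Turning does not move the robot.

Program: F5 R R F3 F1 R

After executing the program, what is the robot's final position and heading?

Start: (row=3, col=5), facing West
  F5: move forward 3/5 (blocked), now at (row=3, col=2)
  R: turn right, now facing North
  R: turn right, now facing East
  F3: move forward 3, now at (row=3, col=5)
  F1: move forward 1, now at (row=3, col=6)
  R: turn right, now facing South
Final: (row=3, col=6), facing South

Answer: Final position: (row=3, col=6), facing South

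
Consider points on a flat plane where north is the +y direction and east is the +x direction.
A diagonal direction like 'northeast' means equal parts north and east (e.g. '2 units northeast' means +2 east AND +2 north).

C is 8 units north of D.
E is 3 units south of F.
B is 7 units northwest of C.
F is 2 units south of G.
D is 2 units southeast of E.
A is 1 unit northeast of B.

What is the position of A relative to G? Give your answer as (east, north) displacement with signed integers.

Answer: A is at (east=-4, north=9) relative to G.

Derivation:
Place G at the origin (east=0, north=0).
  F is 2 units south of G: delta (east=+0, north=-2); F at (east=0, north=-2).
  E is 3 units south of F: delta (east=+0, north=-3); E at (east=0, north=-5).
  D is 2 units southeast of E: delta (east=+2, north=-2); D at (east=2, north=-7).
  C is 8 units north of D: delta (east=+0, north=+8); C at (east=2, north=1).
  B is 7 units northwest of C: delta (east=-7, north=+7); B at (east=-5, north=8).
  A is 1 unit northeast of B: delta (east=+1, north=+1); A at (east=-4, north=9).
Therefore A relative to G: (east=-4, north=9).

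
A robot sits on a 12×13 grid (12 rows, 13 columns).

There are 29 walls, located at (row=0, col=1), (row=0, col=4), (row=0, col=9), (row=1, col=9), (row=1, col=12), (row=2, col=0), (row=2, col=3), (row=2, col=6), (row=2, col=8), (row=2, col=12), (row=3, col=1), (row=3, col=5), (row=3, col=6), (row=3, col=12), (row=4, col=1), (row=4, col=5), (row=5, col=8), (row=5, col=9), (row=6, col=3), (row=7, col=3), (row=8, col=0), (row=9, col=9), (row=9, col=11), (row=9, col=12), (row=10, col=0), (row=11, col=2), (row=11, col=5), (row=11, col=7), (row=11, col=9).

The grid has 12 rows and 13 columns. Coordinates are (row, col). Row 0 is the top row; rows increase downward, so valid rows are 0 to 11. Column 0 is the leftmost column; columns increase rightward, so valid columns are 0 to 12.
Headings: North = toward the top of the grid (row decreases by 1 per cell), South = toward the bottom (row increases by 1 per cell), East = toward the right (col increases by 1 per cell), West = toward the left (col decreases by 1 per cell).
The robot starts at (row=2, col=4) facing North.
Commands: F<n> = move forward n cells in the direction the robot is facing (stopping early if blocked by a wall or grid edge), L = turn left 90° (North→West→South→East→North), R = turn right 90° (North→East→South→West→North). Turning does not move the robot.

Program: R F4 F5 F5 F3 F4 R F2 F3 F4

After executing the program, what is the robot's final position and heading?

Answer: Final position: (row=2, col=5), facing South

Derivation:
Start: (row=2, col=4), facing North
  R: turn right, now facing East
  F4: move forward 1/4 (blocked), now at (row=2, col=5)
  F5: move forward 0/5 (blocked), now at (row=2, col=5)
  F5: move forward 0/5 (blocked), now at (row=2, col=5)
  F3: move forward 0/3 (blocked), now at (row=2, col=5)
  F4: move forward 0/4 (blocked), now at (row=2, col=5)
  R: turn right, now facing South
  F2: move forward 0/2 (blocked), now at (row=2, col=5)
  F3: move forward 0/3 (blocked), now at (row=2, col=5)
  F4: move forward 0/4 (blocked), now at (row=2, col=5)
Final: (row=2, col=5), facing South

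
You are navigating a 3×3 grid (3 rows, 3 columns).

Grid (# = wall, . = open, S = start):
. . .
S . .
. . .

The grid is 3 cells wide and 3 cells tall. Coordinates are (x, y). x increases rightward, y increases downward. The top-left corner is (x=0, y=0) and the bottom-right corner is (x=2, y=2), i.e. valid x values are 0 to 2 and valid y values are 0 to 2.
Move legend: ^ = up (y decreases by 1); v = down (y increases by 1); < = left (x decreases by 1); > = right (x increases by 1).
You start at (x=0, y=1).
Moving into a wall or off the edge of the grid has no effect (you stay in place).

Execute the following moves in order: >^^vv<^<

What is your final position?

Answer: Final position: (x=0, y=1)

Derivation:
Start: (x=0, y=1)
  > (right): (x=0, y=1) -> (x=1, y=1)
  ^ (up): (x=1, y=1) -> (x=1, y=0)
  ^ (up): blocked, stay at (x=1, y=0)
  v (down): (x=1, y=0) -> (x=1, y=1)
  v (down): (x=1, y=1) -> (x=1, y=2)
  < (left): (x=1, y=2) -> (x=0, y=2)
  ^ (up): (x=0, y=2) -> (x=0, y=1)
  < (left): blocked, stay at (x=0, y=1)
Final: (x=0, y=1)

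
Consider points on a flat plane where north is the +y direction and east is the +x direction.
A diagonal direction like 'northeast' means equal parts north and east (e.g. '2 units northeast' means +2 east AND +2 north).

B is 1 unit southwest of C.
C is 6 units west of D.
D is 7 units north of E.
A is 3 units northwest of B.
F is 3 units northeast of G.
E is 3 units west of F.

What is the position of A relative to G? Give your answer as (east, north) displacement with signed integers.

Place G at the origin (east=0, north=0).
  F is 3 units northeast of G: delta (east=+3, north=+3); F at (east=3, north=3).
  E is 3 units west of F: delta (east=-3, north=+0); E at (east=0, north=3).
  D is 7 units north of E: delta (east=+0, north=+7); D at (east=0, north=10).
  C is 6 units west of D: delta (east=-6, north=+0); C at (east=-6, north=10).
  B is 1 unit southwest of C: delta (east=-1, north=-1); B at (east=-7, north=9).
  A is 3 units northwest of B: delta (east=-3, north=+3); A at (east=-10, north=12).
Therefore A relative to G: (east=-10, north=12).

Answer: A is at (east=-10, north=12) relative to G.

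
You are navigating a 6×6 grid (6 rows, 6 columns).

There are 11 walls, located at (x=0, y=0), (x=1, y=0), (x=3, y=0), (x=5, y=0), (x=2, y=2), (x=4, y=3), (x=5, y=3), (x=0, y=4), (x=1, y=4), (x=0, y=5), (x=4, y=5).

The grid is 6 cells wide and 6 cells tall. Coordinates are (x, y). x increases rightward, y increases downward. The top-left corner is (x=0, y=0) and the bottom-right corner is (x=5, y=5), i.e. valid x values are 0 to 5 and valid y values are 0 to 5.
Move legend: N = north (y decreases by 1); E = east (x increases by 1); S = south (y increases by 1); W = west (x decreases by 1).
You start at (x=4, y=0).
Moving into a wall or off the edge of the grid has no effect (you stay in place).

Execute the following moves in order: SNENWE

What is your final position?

Answer: Final position: (x=4, y=0)

Derivation:
Start: (x=4, y=0)
  S (south): (x=4, y=0) -> (x=4, y=1)
  N (north): (x=4, y=1) -> (x=4, y=0)
  E (east): blocked, stay at (x=4, y=0)
  N (north): blocked, stay at (x=4, y=0)
  W (west): blocked, stay at (x=4, y=0)
  E (east): blocked, stay at (x=4, y=0)
Final: (x=4, y=0)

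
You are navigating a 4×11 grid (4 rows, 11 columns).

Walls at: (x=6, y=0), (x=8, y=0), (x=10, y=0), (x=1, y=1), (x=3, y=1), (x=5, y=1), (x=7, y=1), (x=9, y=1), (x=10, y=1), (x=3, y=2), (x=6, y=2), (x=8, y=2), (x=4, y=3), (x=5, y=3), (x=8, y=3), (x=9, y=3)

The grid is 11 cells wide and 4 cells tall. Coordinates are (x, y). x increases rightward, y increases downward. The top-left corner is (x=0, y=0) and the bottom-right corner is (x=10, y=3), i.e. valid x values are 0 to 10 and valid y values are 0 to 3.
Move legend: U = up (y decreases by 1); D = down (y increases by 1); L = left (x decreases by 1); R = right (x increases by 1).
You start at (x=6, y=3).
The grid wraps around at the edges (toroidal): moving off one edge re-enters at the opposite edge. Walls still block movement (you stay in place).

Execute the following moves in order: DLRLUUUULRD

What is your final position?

Answer: Final position: (x=7, y=0)

Derivation:
Start: (x=6, y=3)
  D (down): blocked, stay at (x=6, y=3)
  L (left): blocked, stay at (x=6, y=3)
  R (right): (x=6, y=3) -> (x=7, y=3)
  L (left): (x=7, y=3) -> (x=6, y=3)
  [×4]U (up): blocked, stay at (x=6, y=3)
  L (left): blocked, stay at (x=6, y=3)
  R (right): (x=6, y=3) -> (x=7, y=3)
  D (down): (x=7, y=3) -> (x=7, y=0)
Final: (x=7, y=0)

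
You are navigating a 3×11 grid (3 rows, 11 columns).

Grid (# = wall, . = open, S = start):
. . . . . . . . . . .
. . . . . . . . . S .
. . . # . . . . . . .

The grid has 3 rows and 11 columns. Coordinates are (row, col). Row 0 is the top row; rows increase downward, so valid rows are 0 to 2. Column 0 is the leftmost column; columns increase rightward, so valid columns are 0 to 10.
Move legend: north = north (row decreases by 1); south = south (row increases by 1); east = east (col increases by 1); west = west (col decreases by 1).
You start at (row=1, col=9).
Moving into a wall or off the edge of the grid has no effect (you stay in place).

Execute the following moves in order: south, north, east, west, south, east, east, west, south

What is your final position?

Answer: Final position: (row=2, col=9)

Derivation:
Start: (row=1, col=9)
  south (south): (row=1, col=9) -> (row=2, col=9)
  north (north): (row=2, col=9) -> (row=1, col=9)
  east (east): (row=1, col=9) -> (row=1, col=10)
  west (west): (row=1, col=10) -> (row=1, col=9)
  south (south): (row=1, col=9) -> (row=2, col=9)
  east (east): (row=2, col=9) -> (row=2, col=10)
  east (east): blocked, stay at (row=2, col=10)
  west (west): (row=2, col=10) -> (row=2, col=9)
  south (south): blocked, stay at (row=2, col=9)
Final: (row=2, col=9)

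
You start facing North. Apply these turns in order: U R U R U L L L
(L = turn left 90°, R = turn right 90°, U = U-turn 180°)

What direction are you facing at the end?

Answer: Final heading: East

Derivation:
Start: North
  U (U-turn (180°)) -> South
  R (right (90° clockwise)) -> West
  U (U-turn (180°)) -> East
  R (right (90° clockwise)) -> South
  U (U-turn (180°)) -> North
  L (left (90° counter-clockwise)) -> West
  L (left (90° counter-clockwise)) -> South
  L (left (90° counter-clockwise)) -> East
Final: East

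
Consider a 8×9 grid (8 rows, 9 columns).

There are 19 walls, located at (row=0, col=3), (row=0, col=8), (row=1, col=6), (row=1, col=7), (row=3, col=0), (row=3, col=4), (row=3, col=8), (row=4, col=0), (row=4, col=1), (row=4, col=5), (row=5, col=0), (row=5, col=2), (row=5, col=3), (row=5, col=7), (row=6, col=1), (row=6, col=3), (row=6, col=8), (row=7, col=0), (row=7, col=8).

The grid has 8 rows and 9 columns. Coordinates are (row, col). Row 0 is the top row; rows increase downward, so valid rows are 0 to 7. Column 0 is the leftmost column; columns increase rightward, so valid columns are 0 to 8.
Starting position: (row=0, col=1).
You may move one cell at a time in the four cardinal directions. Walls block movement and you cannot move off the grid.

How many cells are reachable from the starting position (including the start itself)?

Answer: Reachable cells: 51

Derivation:
BFS flood-fill from (row=0, col=1):
  Distance 0: (row=0, col=1)
  Distance 1: (row=0, col=0), (row=0, col=2), (row=1, col=1)
  Distance 2: (row=1, col=0), (row=1, col=2), (row=2, col=1)
  Distance 3: (row=1, col=3), (row=2, col=0), (row=2, col=2), (row=3, col=1)
  Distance 4: (row=1, col=4), (row=2, col=3), (row=3, col=2)
  Distance 5: (row=0, col=4), (row=1, col=5), (row=2, col=4), (row=3, col=3), (row=4, col=2)
  Distance 6: (row=0, col=5), (row=2, col=5), (row=4, col=3)
  Distance 7: (row=0, col=6), (row=2, col=6), (row=3, col=5), (row=4, col=4)
  Distance 8: (row=0, col=7), (row=2, col=7), (row=3, col=6), (row=5, col=4)
  Distance 9: (row=2, col=8), (row=3, col=7), (row=4, col=6), (row=5, col=5), (row=6, col=4)
  Distance 10: (row=1, col=8), (row=4, col=7), (row=5, col=6), (row=6, col=5), (row=7, col=4)
  Distance 11: (row=4, col=8), (row=6, col=6), (row=7, col=3), (row=7, col=5)
  Distance 12: (row=5, col=8), (row=6, col=7), (row=7, col=2), (row=7, col=6)
  Distance 13: (row=6, col=2), (row=7, col=1), (row=7, col=7)
Total reachable: 51 (grid has 53 open cells total)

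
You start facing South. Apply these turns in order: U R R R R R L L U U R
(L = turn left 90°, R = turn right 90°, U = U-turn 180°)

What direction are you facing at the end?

Answer: Final heading: North

Derivation:
Start: South
  U (U-turn (180°)) -> North
  R (right (90° clockwise)) -> East
  R (right (90° clockwise)) -> South
  R (right (90° clockwise)) -> West
  R (right (90° clockwise)) -> North
  R (right (90° clockwise)) -> East
  L (left (90° counter-clockwise)) -> North
  L (left (90° counter-clockwise)) -> West
  U (U-turn (180°)) -> East
  U (U-turn (180°)) -> West
  R (right (90° clockwise)) -> North
Final: North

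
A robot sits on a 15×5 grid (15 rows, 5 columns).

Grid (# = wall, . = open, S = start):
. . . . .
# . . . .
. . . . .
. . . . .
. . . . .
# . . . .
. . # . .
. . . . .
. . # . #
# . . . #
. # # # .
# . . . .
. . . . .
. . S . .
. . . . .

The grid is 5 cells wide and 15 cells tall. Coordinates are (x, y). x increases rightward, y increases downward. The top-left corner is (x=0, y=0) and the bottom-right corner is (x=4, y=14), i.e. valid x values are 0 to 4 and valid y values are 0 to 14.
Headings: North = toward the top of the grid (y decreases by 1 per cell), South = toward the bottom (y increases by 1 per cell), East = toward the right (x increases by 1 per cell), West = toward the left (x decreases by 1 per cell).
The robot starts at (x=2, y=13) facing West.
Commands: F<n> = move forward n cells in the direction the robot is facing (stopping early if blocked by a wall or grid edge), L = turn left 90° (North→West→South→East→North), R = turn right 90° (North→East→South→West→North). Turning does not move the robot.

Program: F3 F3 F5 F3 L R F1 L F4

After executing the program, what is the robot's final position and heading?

Start: (x=2, y=13), facing West
  F3: move forward 2/3 (blocked), now at (x=0, y=13)
  F3: move forward 0/3 (blocked), now at (x=0, y=13)
  F5: move forward 0/5 (blocked), now at (x=0, y=13)
  F3: move forward 0/3 (blocked), now at (x=0, y=13)
  L: turn left, now facing South
  R: turn right, now facing West
  F1: move forward 0/1 (blocked), now at (x=0, y=13)
  L: turn left, now facing South
  F4: move forward 1/4 (blocked), now at (x=0, y=14)
Final: (x=0, y=14), facing South

Answer: Final position: (x=0, y=14), facing South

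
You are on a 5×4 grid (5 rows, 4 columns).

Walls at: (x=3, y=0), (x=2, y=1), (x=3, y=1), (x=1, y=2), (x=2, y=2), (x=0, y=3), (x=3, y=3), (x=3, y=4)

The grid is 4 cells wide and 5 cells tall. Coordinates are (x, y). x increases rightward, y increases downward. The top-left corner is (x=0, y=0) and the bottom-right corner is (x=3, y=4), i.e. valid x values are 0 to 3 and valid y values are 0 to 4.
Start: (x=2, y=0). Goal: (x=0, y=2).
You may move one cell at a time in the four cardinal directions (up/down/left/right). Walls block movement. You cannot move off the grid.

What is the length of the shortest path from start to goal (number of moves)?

BFS from (x=2, y=0) until reaching (x=0, y=2):
  Distance 0: (x=2, y=0)
  Distance 1: (x=1, y=0)
  Distance 2: (x=0, y=0), (x=1, y=1)
  Distance 3: (x=0, y=1)
  Distance 4: (x=0, y=2)  <- goal reached here
One shortest path (4 moves): (x=2, y=0) -> (x=1, y=0) -> (x=0, y=0) -> (x=0, y=1) -> (x=0, y=2)

Answer: Shortest path length: 4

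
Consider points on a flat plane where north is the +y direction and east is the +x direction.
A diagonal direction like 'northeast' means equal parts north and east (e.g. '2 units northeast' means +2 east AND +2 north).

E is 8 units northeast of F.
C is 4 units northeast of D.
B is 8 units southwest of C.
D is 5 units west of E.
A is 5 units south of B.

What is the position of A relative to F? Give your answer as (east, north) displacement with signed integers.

Place F at the origin (east=0, north=0).
  E is 8 units northeast of F: delta (east=+8, north=+8); E at (east=8, north=8).
  D is 5 units west of E: delta (east=-5, north=+0); D at (east=3, north=8).
  C is 4 units northeast of D: delta (east=+4, north=+4); C at (east=7, north=12).
  B is 8 units southwest of C: delta (east=-8, north=-8); B at (east=-1, north=4).
  A is 5 units south of B: delta (east=+0, north=-5); A at (east=-1, north=-1).
Therefore A relative to F: (east=-1, north=-1).

Answer: A is at (east=-1, north=-1) relative to F.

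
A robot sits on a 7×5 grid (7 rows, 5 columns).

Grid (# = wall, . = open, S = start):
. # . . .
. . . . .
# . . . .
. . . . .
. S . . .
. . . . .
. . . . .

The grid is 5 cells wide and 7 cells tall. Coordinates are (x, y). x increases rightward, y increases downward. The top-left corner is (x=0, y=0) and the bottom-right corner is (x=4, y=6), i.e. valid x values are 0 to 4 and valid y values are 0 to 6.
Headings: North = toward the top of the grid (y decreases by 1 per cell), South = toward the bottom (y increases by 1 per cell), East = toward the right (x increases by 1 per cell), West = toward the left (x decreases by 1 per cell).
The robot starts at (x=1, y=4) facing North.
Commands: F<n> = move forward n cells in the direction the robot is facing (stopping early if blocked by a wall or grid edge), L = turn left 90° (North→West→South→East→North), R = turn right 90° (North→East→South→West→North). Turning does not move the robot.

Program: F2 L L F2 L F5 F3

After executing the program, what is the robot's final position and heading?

Start: (x=1, y=4), facing North
  F2: move forward 2, now at (x=1, y=2)
  L: turn left, now facing West
  L: turn left, now facing South
  F2: move forward 2, now at (x=1, y=4)
  L: turn left, now facing East
  F5: move forward 3/5 (blocked), now at (x=4, y=4)
  F3: move forward 0/3 (blocked), now at (x=4, y=4)
Final: (x=4, y=4), facing East

Answer: Final position: (x=4, y=4), facing East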